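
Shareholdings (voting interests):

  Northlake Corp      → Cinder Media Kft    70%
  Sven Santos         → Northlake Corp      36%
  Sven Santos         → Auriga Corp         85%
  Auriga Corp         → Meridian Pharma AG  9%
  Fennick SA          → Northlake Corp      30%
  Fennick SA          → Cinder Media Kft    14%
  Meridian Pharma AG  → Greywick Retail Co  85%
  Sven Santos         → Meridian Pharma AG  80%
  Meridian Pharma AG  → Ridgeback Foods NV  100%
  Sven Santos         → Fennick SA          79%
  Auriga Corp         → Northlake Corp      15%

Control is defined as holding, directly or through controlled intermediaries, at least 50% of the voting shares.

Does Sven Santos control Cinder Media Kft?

Sven holds 79% of Fennick, so Sven controls Fennick.
Sven holds 85% of Auriga, so Sven controls Auriga.
Sven and Auriga and Fennick together hold 36% + 15% + 30% = 81% of Northlake, so Sven controls Northlake.
Fennick and Northlake together hold 14% + 70% = 84% of Cinder, so Sven controls Cinder.

Yes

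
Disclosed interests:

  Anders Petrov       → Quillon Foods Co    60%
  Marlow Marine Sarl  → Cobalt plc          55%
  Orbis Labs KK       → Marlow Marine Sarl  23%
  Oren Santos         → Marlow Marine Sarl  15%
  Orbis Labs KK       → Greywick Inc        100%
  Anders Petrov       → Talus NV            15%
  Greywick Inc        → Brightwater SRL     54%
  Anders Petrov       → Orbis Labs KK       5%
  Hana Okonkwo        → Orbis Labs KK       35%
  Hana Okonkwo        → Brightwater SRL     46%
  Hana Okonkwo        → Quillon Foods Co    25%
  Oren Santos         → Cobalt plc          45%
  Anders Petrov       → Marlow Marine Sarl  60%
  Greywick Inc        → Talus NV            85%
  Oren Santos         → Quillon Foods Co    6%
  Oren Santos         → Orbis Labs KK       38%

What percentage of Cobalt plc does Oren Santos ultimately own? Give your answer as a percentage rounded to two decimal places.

Oren reaches Cobalt along 3 paths.
Via Marlow: 15% × 55% = 8.25%.
Via Orbis → Marlow: 38% × 23% × 55% = 4.807%.
Direct stake: 45% = 45%.
Total: 8.25% + 4.807% + 45% = 58.057%.
Rounded: 58.06%.

58.06%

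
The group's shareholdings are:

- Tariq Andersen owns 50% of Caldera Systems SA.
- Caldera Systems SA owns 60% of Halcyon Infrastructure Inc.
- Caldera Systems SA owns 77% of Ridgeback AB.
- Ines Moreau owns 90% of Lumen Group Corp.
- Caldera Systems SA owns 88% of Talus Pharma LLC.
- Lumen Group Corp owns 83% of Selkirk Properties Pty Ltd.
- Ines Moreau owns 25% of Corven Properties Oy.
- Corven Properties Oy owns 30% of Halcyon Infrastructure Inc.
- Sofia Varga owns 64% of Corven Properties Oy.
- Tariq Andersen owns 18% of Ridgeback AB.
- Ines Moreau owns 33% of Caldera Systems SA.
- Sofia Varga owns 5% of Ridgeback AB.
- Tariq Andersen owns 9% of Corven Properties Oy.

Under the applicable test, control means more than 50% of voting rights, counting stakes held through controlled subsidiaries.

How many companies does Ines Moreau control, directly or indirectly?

2

Ines holds 90% of Lumen, so Ines controls Lumen.
Lumen holds 83% of Selkirk, so Ines controls Selkirk.
No other company's threshold is met.
Ines controls 2 companies.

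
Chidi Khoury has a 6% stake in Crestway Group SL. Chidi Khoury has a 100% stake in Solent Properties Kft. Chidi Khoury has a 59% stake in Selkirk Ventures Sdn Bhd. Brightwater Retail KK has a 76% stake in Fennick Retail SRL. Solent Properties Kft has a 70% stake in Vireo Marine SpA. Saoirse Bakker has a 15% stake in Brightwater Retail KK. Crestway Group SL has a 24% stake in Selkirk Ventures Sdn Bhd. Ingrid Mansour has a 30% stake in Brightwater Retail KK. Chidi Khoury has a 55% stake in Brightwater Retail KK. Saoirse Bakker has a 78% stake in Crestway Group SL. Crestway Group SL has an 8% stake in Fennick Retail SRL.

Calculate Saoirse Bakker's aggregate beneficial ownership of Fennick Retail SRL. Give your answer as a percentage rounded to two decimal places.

17.64%

Saoirse reaches Fennick along 2 paths.
Via Brightwater: 15% × 76% = 11.4%.
Via Crestway: 78% × 8% = 6.24%.
Total: 11.4% + 6.24% = 17.64%.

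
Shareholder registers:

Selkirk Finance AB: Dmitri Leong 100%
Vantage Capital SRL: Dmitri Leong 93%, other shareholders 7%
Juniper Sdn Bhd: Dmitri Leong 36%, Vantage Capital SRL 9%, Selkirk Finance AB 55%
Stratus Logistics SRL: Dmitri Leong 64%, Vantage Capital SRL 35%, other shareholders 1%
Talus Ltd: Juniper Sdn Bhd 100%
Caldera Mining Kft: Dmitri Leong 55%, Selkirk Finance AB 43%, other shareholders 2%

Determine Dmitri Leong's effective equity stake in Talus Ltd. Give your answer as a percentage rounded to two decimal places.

Dmitri reaches Talus along 3 paths.
Via Juniper: 36% × 100% = 36%.
Via Vantage → Juniper: 93% × 9% × 100% = 8.37%.
Via Selkirk → Juniper: 100% × 55% × 100% = 55%.
Total: 36% + 8.37% + 55% = 99.37%.

99.37%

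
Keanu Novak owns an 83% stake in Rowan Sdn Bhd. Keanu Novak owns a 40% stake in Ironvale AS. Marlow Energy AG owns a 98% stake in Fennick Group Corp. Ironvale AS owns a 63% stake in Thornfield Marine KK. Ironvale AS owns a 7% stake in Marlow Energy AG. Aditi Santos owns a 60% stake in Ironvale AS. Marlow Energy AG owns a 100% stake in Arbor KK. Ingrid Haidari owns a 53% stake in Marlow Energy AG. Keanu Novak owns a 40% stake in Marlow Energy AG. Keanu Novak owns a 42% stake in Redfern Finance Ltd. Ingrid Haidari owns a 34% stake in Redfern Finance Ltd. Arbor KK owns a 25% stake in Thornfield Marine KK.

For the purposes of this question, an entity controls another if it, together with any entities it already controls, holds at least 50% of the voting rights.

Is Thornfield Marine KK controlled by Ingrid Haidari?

No

Ingrid holds 53% of Marlow, so Ingrid controls Marlow.
Marlow holds 98% of Fennick, so Ingrid controls Fennick.
Marlow holds 100% of Arbor, so Ingrid controls Arbor.
In Thornfield, Ingrid's side holds only 25%, not ≥ 50%.
So Ingrid does not control Thornfield.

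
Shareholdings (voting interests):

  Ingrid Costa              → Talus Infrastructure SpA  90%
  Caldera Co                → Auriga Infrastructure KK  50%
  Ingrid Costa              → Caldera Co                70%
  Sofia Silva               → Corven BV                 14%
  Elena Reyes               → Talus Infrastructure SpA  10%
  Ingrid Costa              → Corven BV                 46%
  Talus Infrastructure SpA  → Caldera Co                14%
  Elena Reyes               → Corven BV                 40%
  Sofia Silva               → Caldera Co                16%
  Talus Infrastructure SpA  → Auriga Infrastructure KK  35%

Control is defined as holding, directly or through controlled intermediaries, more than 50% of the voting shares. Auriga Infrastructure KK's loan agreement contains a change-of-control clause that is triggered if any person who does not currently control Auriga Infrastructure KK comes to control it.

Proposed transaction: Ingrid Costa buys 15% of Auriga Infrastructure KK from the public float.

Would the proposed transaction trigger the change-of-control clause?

No

The purchase changes only Ingrid's holdings, so Ingrid is the only person who could newly come to control Auriga.
Ingrid holds 90% of Talus, so Ingrid controls Talus.
Ingrid and Talus together hold 70% + 14% = 84% of Caldera, so Ingrid controls Caldera.
Caldera and Talus together hold 50% + 35% = 85% of Auriga, so Ingrid controls Auriga.
So Ingrid already controls Auriga before the transaction.
After the purchase, Ingrid holds 15% of Auriga directly.
Ingrid controlled Auriga already, so this is not a new person acquiring control; every other person's position is unchanged or reduced.
No new person acquires control, so the clause is not triggered.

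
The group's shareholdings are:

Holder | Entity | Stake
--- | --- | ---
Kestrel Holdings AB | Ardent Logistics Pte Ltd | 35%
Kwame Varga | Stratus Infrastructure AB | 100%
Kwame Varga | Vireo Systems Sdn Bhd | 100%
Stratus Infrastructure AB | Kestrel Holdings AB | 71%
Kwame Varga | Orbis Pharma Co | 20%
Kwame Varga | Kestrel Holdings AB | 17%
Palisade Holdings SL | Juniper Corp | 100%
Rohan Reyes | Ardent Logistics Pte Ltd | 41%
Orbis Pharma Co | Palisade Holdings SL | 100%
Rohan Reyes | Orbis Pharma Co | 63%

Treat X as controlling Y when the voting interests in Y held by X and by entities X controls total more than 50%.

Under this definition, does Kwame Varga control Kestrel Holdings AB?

Kwame holds 100% of Stratus, so Kwame controls Stratus.
Kwame and Stratus together hold 17% + 71% = 88% of Kestrel, so Kwame controls Kestrel.

Yes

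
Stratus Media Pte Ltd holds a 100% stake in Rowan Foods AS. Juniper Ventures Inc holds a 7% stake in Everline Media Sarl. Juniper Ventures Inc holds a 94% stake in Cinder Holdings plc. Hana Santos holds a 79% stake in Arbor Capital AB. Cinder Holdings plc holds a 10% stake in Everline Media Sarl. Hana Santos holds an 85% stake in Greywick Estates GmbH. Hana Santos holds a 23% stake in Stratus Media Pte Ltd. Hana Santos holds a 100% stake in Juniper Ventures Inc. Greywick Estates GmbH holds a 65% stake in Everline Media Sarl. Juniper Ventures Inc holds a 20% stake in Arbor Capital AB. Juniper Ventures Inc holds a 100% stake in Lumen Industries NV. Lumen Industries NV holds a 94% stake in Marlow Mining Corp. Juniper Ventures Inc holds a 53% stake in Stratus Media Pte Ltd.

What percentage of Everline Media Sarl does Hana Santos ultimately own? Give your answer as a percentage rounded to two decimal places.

71.65%

Hana reaches Everline along 3 paths.
Via Juniper → Cinder: 100% × 94% × 10% = 9.4%.
Via Greywick: 85% × 65% = 55.25%.
Via Juniper: 100% × 7% = 7%.
Total: 9.4% + 55.25% + 7% = 71.65%.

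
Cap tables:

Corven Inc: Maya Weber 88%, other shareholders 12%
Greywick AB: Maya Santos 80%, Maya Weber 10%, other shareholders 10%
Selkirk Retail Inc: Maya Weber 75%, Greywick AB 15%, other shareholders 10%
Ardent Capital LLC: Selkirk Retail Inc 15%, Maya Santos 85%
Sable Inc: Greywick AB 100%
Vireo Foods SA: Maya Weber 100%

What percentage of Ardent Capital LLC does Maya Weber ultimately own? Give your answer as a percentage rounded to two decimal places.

Maya Weber reaches Ardent along 2 paths.
Via Selkirk: 75% × 15% = 11.25%.
Via Greywick → Selkirk: 10% × 15% × 15% = 0.225%.
Total: 11.25% + 0.225% = 11.475%.
Rounded: 11.48%.

11.48%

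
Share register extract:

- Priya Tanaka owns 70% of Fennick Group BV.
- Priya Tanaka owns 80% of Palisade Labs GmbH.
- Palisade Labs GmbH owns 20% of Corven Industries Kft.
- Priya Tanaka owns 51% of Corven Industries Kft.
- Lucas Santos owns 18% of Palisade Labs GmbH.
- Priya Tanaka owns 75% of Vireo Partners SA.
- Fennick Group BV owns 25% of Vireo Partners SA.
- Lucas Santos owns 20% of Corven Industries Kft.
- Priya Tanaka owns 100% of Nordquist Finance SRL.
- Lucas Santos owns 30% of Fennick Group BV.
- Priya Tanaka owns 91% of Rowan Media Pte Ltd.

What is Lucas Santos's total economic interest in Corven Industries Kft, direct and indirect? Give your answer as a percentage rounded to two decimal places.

Lucas reaches Corven along 2 paths.
Via Palisade: 18% × 20% = 3.6%.
Direct stake: 20% = 20%.
Total: 3.6% + 20% = 23.6%.
Rounded: 23.60%.

23.60%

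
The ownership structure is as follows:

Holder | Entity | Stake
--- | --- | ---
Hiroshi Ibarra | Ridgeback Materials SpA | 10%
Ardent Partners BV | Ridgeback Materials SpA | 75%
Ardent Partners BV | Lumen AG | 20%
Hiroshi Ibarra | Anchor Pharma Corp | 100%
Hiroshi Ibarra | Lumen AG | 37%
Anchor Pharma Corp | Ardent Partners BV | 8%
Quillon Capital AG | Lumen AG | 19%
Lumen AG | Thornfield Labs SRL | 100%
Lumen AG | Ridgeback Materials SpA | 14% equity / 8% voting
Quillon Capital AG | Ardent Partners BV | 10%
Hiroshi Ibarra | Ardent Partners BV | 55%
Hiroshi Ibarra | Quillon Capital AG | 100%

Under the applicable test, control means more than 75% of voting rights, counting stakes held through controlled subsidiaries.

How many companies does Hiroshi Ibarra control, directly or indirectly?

2

Hiroshi holds 100% of Quillon, so Hiroshi controls Quillon.
Hiroshi holds 100% of Anchor, so Hiroshi controls Anchor.
No other company's threshold is met.
Hiroshi controls 2 companies.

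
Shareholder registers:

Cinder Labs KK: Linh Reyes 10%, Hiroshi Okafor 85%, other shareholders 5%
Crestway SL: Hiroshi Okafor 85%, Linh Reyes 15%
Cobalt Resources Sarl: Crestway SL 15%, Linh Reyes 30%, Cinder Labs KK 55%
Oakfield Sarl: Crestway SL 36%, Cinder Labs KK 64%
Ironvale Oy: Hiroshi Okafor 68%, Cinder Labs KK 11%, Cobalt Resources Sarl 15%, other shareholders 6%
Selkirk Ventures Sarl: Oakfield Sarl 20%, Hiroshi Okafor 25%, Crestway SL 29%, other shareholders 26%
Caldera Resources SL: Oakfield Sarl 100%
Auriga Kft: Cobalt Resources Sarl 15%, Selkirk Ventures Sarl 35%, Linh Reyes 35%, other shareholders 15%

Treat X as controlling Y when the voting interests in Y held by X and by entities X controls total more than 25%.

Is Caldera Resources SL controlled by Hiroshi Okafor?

Hiroshi holds 85% of Crestway, so Hiroshi controls Crestway.
Hiroshi holds 85% of Cinder, so Hiroshi controls Cinder.
Crestway and Cinder together hold 36% + 64% = 100% of Oakfield, so Hiroshi controls Oakfield.
Oakfield holds 100% of Caldera, so Hiroshi controls Caldera.

Yes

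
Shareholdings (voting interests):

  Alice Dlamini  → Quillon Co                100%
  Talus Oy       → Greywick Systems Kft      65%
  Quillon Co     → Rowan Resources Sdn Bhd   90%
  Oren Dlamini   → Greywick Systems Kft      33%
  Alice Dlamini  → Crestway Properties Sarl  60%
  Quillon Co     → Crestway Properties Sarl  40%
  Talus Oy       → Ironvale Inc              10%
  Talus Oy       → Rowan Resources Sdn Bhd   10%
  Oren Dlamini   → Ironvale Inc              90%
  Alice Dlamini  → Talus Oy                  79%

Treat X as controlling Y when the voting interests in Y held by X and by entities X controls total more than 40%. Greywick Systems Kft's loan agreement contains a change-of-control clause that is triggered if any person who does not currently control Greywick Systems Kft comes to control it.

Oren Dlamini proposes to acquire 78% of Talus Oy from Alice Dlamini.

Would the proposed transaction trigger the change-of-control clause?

The purchase adds only to Oren's holdings (Alice's stake shrinks), so Oren is the only person who could newly come to control Greywick.
Oren holds 90% of Ironvale, so Oren controls Ironvale.
In Greywick, Oren's side holds only 33%, not > 40%.
So before the transaction, Oren does not control Greywick.
After the purchase, Oren holds 78% of Talus directly, and Alice's stake falls to 1%.
Oren holds 78% of Talus, so Oren controls Talus.
Oren and Talus together hold 33% + 65% = 98% of Greywick, so Oren controls Greywick.
Oren did not control Greywick before and does after, so the clause is triggered.

Yes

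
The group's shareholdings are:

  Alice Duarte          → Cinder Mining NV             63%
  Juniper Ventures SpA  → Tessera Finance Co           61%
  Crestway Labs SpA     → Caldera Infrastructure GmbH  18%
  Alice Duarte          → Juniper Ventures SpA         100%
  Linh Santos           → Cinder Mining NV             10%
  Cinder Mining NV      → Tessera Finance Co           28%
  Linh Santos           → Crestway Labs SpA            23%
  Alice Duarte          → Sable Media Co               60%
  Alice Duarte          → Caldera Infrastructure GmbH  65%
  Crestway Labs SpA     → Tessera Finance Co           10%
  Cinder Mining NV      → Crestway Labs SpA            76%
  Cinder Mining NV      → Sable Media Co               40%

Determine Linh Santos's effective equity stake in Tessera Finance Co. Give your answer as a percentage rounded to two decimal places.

5.86%

Linh reaches Tessera along 3 paths.
Via Cinder → Crestway: 10% × 76% × 10% = 0.76%.
Via Crestway: 23% × 10% = 2.3%.
Via Cinder: 10% × 28% = 2.8%.
Total: 0.76% + 2.3% + 2.8% = 5.86%.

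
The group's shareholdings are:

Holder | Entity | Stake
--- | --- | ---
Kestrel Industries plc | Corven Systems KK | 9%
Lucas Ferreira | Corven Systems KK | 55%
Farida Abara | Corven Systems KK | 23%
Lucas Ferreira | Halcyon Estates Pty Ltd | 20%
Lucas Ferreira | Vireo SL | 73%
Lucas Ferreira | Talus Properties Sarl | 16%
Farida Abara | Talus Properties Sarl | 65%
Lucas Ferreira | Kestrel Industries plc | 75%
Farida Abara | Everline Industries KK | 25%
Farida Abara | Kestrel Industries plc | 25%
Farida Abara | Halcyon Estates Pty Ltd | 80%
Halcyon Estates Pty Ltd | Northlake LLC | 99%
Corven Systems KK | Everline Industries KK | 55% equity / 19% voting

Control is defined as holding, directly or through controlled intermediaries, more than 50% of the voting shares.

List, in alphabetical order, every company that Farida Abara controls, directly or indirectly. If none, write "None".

Halcyon Estates Pty Ltd, Northlake LLC, Talus Properties Sarl

Farida holds 80% of Halcyon, so Farida controls Halcyon.
Farida holds 65% of Talus, so Farida controls Talus.
Halcyon holds 99% of Northlake, so Farida controls Northlake.
No other company's threshold is met.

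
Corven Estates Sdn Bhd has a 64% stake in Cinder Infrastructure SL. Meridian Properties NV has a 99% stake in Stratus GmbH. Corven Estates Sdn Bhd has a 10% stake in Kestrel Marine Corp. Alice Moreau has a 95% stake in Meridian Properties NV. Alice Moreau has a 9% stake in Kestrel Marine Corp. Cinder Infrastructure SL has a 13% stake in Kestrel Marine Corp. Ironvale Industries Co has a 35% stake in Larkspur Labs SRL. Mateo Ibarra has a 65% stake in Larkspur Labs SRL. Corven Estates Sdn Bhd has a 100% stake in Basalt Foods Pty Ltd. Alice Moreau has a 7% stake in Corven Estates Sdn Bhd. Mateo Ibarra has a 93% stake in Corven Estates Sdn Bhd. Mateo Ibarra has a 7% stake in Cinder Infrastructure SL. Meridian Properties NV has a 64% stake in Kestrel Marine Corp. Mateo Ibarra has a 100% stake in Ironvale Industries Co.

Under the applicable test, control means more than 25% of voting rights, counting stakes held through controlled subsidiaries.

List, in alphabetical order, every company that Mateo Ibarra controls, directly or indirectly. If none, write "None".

Mateo holds 93% of Corven, so Mateo controls Corven.
Mateo holds 100% of Ironvale, so Mateo controls Ironvale.
Corven holds 100% of Basalt, so Mateo controls Basalt.
Corven and Mateo together hold 64% + 7% = 71% of Cinder, so Mateo controls Cinder.
Ironvale and Mateo together hold 35% + 65% = 100% of Larkspur, so Mateo controls Larkspur.
No other company's threshold is met.

Basalt Foods Pty Ltd, Cinder Infrastructure SL, Corven Estates Sdn Bhd, Ironvale Industries Co, Larkspur Labs SRL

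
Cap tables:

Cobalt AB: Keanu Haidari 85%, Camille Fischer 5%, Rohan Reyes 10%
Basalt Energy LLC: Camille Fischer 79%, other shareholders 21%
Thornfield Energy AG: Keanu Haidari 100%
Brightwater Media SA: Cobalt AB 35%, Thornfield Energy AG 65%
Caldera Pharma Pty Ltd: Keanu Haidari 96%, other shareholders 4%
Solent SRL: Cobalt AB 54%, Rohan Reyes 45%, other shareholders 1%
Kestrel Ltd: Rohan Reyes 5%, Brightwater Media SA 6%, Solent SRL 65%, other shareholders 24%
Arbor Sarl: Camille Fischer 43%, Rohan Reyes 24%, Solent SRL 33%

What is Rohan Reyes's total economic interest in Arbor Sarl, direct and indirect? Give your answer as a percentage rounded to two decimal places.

Rohan reaches Arbor along 3 paths.
Direct stake: 24% = 24%.
Via Cobalt → Solent: 10% × 54% × 33% = 1.782%.
Via Solent: 45% × 33% = 14.85%.
Total: 24% + 1.782% + 14.85% = 40.632%.
Rounded: 40.63%.

40.63%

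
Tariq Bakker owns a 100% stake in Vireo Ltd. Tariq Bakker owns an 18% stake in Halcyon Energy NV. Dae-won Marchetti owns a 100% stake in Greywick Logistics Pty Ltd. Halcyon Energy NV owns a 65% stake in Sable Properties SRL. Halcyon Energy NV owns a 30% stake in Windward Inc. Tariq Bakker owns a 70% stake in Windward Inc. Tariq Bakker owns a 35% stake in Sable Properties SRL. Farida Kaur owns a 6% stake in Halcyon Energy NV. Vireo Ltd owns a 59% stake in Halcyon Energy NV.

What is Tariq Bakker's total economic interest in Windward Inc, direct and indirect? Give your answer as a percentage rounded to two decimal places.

Tariq reaches Windward along 3 paths.
Direct stake: 70% = 70%.
Via Halcyon: 18% × 30% = 5.4%.
Via Vireo → Halcyon: 100% × 59% × 30% = 17.7%.
Total: 70% + 5.4% + 17.7% = 93.1%.
Rounded: 93.10%.

93.10%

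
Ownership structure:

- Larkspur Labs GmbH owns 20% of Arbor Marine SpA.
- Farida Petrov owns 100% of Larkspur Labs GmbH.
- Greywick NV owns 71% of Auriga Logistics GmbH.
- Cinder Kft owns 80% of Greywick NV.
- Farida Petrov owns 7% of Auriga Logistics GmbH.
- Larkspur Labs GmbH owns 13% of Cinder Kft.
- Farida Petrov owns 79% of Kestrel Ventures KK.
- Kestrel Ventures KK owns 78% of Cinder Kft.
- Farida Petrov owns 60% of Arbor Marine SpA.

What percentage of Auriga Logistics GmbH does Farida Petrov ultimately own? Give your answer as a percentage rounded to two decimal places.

Farida reaches Auriga along 3 paths.
Via Kestrel → Cinder → Greywick: 79% × 78% × 80% × 71% = 35.00016%.
Via Larkspur → Cinder → Greywick: 100% × 13% × 80% × 71% = 7.384%.
Direct stake: 7% = 7%.
Total: 35.00016% + 7.384% + 7% = 49.38416%.
Rounded: 49.38%.

49.38%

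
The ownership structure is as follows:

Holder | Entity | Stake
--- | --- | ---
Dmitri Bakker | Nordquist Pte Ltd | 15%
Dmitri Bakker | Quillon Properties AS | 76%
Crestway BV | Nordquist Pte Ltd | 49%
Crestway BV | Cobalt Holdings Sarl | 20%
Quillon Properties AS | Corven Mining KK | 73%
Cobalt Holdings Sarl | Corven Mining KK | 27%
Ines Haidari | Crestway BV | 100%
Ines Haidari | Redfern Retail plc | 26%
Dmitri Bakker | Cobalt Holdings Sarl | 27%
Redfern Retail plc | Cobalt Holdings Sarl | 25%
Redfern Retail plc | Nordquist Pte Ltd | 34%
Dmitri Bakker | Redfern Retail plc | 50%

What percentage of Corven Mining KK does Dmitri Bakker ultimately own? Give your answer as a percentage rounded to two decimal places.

66.15%

Dmitri reaches Corven along 3 paths.
Via Cobalt: 27% × 27% = 7.29%.
Via Redfern → Cobalt: 50% × 25% × 27% = 3.375%.
Via Quillon: 76% × 73% = 55.48%.
Total: 7.29% + 3.375% + 55.48% = 66.145%.
Rounded: 66.15%.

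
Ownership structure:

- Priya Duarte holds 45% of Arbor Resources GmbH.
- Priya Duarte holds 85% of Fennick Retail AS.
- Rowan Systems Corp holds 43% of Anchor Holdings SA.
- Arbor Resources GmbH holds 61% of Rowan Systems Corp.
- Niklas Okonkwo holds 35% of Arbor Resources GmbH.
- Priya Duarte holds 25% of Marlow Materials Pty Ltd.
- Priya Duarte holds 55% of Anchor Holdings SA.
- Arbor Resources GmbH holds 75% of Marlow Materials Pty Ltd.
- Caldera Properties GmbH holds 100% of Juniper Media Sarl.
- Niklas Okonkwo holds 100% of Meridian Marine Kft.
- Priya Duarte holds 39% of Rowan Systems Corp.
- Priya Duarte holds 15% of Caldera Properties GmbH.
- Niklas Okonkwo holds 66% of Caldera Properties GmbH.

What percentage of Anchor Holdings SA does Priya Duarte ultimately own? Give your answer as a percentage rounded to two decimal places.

Priya reaches Anchor along 3 paths.
Via Rowan: 39% × 43% = 16.77%.
Via Arbor → Rowan: 45% × 61% × 43% = 11.8035%.
Direct stake: 55% = 55%.
Total: 16.77% + 11.8035% + 55% = 83.5735%.
Rounded: 83.57%.

83.57%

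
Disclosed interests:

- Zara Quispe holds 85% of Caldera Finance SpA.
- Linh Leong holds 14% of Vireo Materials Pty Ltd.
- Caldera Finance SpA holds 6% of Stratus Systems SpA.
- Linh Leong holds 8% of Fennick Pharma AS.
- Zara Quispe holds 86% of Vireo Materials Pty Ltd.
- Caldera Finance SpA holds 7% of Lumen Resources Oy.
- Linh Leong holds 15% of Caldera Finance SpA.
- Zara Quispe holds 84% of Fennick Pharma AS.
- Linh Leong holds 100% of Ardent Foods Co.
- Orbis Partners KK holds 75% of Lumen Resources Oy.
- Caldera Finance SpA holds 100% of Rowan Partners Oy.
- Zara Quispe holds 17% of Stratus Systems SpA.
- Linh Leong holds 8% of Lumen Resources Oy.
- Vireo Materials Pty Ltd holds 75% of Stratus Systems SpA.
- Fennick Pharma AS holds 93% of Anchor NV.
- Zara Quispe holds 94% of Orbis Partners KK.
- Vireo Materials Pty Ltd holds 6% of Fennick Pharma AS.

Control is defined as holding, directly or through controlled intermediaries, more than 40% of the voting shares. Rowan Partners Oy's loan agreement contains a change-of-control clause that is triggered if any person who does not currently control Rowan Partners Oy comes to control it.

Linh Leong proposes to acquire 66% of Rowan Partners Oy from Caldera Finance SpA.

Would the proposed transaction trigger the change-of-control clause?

Yes

The purchase adds only to Linh's holdings (Caldera's stake shrinks), so Linh is the only person who could newly come to control Rowan.
Linh holds 100% of Ardent, so Linh controls Ardent.
Neither Linh nor any entity Linh controls holds any voting interest in Rowan.
So before the transaction, Linh does not control Rowan.
After the purchase, Linh holds 66% of Rowan directly, and Caldera's stake falls to 34%.
Linh holds 66% of Rowan, so Linh controls Rowan.
Linh did not control Rowan before and does after, so the clause is triggered.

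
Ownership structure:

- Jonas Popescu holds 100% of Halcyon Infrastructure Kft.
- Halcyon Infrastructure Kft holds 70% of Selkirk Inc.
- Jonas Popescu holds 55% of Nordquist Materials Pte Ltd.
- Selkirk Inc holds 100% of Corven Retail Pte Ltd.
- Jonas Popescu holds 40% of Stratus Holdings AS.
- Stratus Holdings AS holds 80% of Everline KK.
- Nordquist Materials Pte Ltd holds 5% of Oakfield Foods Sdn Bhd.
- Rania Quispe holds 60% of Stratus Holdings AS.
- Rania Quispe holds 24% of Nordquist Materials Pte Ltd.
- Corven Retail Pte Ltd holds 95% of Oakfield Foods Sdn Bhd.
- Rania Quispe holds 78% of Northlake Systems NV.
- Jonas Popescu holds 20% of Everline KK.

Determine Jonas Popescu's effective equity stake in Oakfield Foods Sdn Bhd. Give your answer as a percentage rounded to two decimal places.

Jonas reaches Oakfield along 2 paths.
Via Halcyon → Selkirk → Corven: 100% × 70% × 100% × 95% = 66.5%.
Via Nordquist: 55% × 5% = 2.75%.
Total: 66.5% + 2.75% = 69.25%.

69.25%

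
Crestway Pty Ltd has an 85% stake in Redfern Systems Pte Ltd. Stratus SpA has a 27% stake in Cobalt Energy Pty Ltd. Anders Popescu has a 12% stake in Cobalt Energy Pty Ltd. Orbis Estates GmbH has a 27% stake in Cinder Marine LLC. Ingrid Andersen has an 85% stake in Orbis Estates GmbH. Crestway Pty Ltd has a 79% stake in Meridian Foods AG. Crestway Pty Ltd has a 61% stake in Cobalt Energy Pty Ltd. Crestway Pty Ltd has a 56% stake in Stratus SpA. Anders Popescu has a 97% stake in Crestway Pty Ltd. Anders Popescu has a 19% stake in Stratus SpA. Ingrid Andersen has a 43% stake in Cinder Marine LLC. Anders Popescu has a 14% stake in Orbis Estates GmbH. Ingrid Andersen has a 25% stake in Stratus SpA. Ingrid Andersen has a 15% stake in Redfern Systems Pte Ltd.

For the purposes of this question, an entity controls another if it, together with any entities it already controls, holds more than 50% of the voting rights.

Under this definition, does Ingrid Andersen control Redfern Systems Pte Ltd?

No

Ingrid holds 85% of Orbis, so Ingrid controls Orbis.
Ingrid and Orbis together hold 43% + 27% = 70% of Cinder, so Ingrid controls Cinder.
In Redfern, Ingrid's side holds only 15%, not > 50%.
So Ingrid does not control Redfern.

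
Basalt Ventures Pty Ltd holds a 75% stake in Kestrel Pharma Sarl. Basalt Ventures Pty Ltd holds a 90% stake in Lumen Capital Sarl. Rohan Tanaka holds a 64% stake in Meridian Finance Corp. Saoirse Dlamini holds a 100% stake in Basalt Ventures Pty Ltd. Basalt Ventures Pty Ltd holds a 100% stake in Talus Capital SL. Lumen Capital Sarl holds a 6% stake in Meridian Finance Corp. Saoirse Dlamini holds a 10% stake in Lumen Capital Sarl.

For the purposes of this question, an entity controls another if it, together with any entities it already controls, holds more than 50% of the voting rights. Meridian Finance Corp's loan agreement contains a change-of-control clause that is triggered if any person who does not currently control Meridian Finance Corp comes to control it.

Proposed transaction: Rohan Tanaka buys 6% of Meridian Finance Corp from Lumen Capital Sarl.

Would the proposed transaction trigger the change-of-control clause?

No

The purchase adds only to Rohan's holdings (Lumen's stake shrinks), so Rohan is the only person who could newly come to control Meridian.
Rohan holds 64% of Meridian, so Rohan controls Meridian.
So Rohan already controls Meridian before the transaction.
After the purchase, Rohan's direct stake in Meridian rises to 64% + 6% = 70%, and Lumen's stake falls to 0%.
Rohan controlled Meridian already, so this is not a new person acquiring control; every other person's position is unchanged or reduced.
No new person acquires control, so the clause is not triggered.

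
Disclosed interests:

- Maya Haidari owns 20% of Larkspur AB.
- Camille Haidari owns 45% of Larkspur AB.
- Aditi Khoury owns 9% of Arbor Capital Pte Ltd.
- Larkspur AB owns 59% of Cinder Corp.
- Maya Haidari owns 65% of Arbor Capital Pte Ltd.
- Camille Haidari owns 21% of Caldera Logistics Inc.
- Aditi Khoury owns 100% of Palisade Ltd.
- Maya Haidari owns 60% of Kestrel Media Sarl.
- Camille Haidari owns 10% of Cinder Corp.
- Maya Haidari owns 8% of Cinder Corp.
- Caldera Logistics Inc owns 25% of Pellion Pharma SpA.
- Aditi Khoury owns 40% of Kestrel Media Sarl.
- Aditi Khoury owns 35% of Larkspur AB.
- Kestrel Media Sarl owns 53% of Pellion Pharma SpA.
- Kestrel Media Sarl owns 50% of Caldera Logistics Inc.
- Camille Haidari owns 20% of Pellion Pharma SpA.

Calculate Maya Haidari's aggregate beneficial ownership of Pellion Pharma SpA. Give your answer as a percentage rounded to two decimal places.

Maya reaches Pellion along 2 paths.
Via Kestrel: 60% × 53% = 31.8%.
Via Kestrel → Caldera: 60% × 50% × 25% = 7.5%.
Total: 31.8% + 7.5% = 39.3%.
Rounded: 39.30%.

39.30%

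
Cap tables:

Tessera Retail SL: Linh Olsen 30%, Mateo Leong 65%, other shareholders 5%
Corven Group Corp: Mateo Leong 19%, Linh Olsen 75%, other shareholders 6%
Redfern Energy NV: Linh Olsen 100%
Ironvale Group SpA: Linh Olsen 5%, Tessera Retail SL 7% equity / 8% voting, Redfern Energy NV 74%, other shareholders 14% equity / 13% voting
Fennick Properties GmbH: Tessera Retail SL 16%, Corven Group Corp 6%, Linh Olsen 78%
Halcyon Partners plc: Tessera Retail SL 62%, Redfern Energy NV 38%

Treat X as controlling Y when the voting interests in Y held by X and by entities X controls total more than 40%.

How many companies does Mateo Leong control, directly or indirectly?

2

Mateo holds 65% of Tessera, so Mateo controls Tessera.
Tessera holds 62% of Halcyon, so Mateo controls Halcyon.
No other company's threshold is met.
Mateo controls 2 companies.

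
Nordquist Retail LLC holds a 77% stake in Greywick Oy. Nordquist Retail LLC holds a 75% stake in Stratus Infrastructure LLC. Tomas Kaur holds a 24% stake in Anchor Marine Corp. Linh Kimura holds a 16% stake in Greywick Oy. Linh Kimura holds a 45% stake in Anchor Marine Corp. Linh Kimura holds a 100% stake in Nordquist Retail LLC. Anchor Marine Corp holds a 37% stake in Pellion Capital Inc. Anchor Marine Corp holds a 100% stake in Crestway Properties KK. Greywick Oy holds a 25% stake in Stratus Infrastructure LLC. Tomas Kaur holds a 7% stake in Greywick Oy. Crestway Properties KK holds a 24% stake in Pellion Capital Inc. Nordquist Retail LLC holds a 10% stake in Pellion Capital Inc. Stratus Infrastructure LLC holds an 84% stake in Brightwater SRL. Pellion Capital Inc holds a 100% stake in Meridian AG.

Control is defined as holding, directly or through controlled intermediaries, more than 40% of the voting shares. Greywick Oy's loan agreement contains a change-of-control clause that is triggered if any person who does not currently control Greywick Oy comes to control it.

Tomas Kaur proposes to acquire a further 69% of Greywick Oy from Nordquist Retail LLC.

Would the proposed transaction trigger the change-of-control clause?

The purchase adds only to Tomas's holdings (Nordquist's stake shrinks), so Tomas is the only person who could newly come to control Greywick.
Tomas's largest direct stake is 24% in Anchor, which does not meet the threshold, so Tomas controls no company.
In Greywick, Tomas's side holds only 7%, not > 40%.
So before the transaction, Tomas does not control Greywick.
After the purchase, Tomas's direct stake in Greywick rises to 7% + 69% = 76%, and Nordquist's stake falls to 8%.
Tomas holds 76% of Greywick, so Tomas controls Greywick.
Tomas did not control Greywick before and does after, so the clause is triggered.

Yes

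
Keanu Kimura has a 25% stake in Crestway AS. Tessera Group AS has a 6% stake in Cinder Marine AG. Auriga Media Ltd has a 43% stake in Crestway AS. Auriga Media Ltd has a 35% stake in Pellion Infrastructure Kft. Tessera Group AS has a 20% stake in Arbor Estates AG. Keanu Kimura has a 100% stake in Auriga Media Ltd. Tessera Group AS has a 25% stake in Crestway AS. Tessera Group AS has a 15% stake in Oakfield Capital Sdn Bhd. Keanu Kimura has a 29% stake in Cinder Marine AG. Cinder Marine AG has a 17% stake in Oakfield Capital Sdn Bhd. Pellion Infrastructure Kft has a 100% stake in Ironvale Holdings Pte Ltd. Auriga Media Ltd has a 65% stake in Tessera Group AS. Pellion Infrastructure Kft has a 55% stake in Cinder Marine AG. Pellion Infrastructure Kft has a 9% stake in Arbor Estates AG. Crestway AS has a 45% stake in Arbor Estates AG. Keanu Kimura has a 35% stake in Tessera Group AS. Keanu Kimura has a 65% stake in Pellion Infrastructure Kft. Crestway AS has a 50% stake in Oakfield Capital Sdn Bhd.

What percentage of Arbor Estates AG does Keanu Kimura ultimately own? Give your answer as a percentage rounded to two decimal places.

Keanu reaches Arbor along 8 paths.
Via Tessera → Crestway: 35% × 25% × 45% = 3.9375%.
Via Auriga → Tessera → Crestway: 100% × 65% × 25% × 45% = 7.3125%.
Via Crestway: 25% × 45% = 11.25%.
Via Auriga → Crestway: 100% × 43% × 45% = 19.35%.
Via Pellion: 65% × 9% = 5.85%.
Via Auriga → Pellion: 100% × 35% × 9% = 3.15%.
Via Tessera: 35% × 20% = 7%.
Via Auriga → Tessera: 100% × 65% × 20% = 13%.
Total: 3.9375% + 7.3125% + 11.25% + 19.35% + 5.85% + 3.15% + 7% + 13% = 70.85%.

70.85%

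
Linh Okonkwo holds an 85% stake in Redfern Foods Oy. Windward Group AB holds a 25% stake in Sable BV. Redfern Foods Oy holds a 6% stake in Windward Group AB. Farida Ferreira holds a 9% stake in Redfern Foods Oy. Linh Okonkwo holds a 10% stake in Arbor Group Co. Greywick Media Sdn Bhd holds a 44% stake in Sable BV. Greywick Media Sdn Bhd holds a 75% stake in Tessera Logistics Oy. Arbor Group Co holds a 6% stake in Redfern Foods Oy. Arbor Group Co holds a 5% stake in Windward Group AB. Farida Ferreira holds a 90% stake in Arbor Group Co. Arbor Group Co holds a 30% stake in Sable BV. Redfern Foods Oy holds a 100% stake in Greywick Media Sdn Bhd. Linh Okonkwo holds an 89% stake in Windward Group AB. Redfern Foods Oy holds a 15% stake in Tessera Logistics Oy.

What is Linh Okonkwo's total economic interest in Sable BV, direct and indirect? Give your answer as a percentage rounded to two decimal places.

Linh reaches Sable along 7 paths.
Via Arbor → Redfern → Greywick: 10% × 6% × 100% × 44% = 0.264%.
Via Redfern → Greywick: 85% × 100% × 44% = 37.4%.
Via Arbor: 10% × 30% = 3%.
Via Arbor → Windward: 10% × 5% × 25% = 0.125%.
Via Arbor → Redfern → Windward: 10% × 6% × 6% × 25% = 0.009%.
Via Redfern → Windward: 85% × 6% × 25% = 1.275%.
Via Windward: 89% × 25% = 22.25%.
Total: 0.264% + 37.4% + 3% + 0.125% + 0.009% + 1.275% + 22.25% = 64.323%.
Rounded: 64.32%.

64.32%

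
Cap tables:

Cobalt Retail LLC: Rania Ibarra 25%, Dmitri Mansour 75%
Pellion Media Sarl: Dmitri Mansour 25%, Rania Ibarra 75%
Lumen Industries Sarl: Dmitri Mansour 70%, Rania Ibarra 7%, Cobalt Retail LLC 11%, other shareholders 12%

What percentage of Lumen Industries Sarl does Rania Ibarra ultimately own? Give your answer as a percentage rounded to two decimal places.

Rania reaches Lumen along 2 paths.
Direct stake: 7% = 7%.
Via Cobalt: 25% × 11% = 2.75%.
Total: 7% + 2.75% = 9.75%.

9.75%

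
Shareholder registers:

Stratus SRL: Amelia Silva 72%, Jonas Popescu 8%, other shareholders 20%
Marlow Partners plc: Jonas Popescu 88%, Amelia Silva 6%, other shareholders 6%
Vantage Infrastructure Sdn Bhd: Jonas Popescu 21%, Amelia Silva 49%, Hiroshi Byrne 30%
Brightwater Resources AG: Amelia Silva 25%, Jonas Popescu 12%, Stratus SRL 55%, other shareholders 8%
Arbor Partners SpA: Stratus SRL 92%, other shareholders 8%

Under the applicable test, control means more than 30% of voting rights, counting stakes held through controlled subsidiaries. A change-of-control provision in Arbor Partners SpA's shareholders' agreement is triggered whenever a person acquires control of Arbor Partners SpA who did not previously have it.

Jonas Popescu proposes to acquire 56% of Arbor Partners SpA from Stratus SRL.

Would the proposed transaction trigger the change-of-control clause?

The purchase adds only to Jonas's holdings (Stratus's stake shrinks), so Jonas is the only person who could newly come to control Arbor.
Jonas holds 88% of Marlow, so Jonas controls Marlow.
Neither Jonas nor any entity Jonas controls holds any voting interest in Arbor.
So before the transaction, Jonas does not control Arbor.
After the purchase, Jonas holds 56% of Arbor directly, and Stratus's stake falls to 36%.
Jonas holds 56% of Arbor, so Jonas controls Arbor.
Jonas did not control Arbor before and does after, so the clause is triggered.

Yes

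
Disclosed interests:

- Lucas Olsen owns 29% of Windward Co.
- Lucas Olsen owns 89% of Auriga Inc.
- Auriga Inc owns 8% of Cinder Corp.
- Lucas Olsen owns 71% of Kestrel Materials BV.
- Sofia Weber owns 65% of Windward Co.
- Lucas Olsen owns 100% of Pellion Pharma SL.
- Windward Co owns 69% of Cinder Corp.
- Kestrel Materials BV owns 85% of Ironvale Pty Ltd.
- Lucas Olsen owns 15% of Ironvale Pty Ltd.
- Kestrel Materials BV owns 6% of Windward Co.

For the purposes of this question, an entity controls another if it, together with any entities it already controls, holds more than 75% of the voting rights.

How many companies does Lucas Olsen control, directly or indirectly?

2

Lucas holds 89% of Auriga, so Lucas controls Auriga.
Lucas holds 100% of Pellion, so Lucas controls Pellion.
No other company's threshold is met.
Lucas controls 2 companies.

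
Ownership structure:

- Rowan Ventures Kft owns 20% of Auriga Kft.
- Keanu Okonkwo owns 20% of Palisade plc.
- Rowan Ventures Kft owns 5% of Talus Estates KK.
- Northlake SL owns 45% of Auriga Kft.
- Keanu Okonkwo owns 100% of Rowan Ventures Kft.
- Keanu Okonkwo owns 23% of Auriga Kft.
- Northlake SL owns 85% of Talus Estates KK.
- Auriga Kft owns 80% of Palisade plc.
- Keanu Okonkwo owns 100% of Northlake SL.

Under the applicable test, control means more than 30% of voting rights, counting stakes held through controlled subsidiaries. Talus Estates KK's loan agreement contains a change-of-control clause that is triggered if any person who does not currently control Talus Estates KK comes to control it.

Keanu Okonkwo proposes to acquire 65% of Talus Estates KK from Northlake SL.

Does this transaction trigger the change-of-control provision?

The purchase adds only to Keanu's holdings (Northlake's stake shrinks), so Keanu is the only person who could newly come to control Talus.
Keanu holds 100% of Northlake, so Keanu controls Northlake.
Keanu holds 100% of Rowan, so Keanu controls Rowan.
Northlake and Rowan together hold 85% + 5% = 90% of Talus, so Keanu controls Talus.
So Keanu already controls Talus before the transaction.
After the purchase, Keanu holds 65% of Talus directly, and Northlake's stake falls to 20%.
Keanu controlled Talus already, so this is not a new person acquiring control; every other person's position is unchanged or reduced.
No new person acquires control, so the clause is not triggered.

No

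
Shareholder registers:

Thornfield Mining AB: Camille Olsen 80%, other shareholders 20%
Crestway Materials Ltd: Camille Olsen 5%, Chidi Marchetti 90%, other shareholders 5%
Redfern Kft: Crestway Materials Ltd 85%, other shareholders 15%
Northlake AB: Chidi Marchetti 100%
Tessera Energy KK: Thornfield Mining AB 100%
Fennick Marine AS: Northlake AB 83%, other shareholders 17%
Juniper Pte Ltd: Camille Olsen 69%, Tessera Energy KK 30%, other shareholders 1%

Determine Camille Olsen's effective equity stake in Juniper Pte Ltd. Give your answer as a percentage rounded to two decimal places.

Camille reaches Juniper along 2 paths.
Direct stake: 69% = 69%.
Via Thornfield → Tessera: 80% × 100% × 30% = 24%.
Total: 69% + 24% = 93%.
Rounded: 93.00%.

93.00%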